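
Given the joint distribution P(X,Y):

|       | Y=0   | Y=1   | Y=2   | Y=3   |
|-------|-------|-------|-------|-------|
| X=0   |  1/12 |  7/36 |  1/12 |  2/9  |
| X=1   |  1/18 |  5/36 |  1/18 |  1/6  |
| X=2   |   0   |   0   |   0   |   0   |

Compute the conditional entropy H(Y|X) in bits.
1.8489 bits

H(Y|X) = H(X,Y) - H(X)

H(X,Y) = -Σ_{x,y} P(x,y) log₂ P(x,y). Per-cell terms -P(x,y)·log₂P(x,y):
  X=0: 0.2987, 0.4594, 0.2987, 0.4822
  X=1: 0.2317, 0.3956, 0.2317, 0.4308
  X=2: 0.0000, 0.0000, 0.0000, 0.0000
  (cells with P = 0 contribute 0)
Sum of the 12 terms: H(X,Y) = 2.8288 bits

Marginal of X (row sums):
  P(X=0) = 1/12 + 7/36 + 1/12 + 2/9 = 7/12
  P(X=1) = 1/18 + 5/36 + 1/18 + 1/6 = 5/12
  P(X=2) = 0 + 0 + 0 + 0 = 0
H(X) = -[(7/12)·log₂(7/12) + (5/12)·log₂(5/12)]   (outcomes with P = 0 contribute 0)
  = 0.4536 + 0.5263 = 0.9799 bits

H(Y|X) = H(X,Y) - H(X) = 2.8288 - 0.9799 = 1.8489 bits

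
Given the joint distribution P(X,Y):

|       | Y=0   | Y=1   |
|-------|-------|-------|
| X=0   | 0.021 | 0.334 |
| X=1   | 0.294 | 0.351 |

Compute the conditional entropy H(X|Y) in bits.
0.7960 bits

H(X|Y) = H(X,Y) - H(Y)

H(X,Y) = -Σ_{x,y} P(x,y) log₂ P(x,y). Per-cell terms -P(x,y)·log₂P(x,y):
  X=0: 0.11704, 0.52841
  X=1: 0.51924, 0.53017
Sum of the 4 terms: H(X,Y) = 1.6949 bits

Marginal of Y (column sums):
  P(Y=0) = 0.021 + 0.294 = 0.315
  P(Y=1) = 0.334 + 0.351 = 0.685
H(Y) = -[0.315·log₂(0.315) + 0.685·log₂(0.685)]
  = 0.52497 + 0.37389 = 0.8989 bits

H(X|Y) = H(X,Y) - H(Y) = 1.6949 - 0.8989 = 0.7960 bits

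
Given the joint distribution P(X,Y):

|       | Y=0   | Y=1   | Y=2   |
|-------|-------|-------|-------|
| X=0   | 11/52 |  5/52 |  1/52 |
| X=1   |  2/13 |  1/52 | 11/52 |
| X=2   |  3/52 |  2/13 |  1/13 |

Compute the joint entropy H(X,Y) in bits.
2.8452 bits

H(X,Y) = -Σ_{x,y} P(x,y) log₂ P(x,y). Per-cell terms -P(x,y)·log₂P(x,y):
  X=0: 0.47406, 0.32486, 0.10962
  X=1: 0.41545, 0.10962, 0.47406
  X=2: 0.23743, 0.41545, 0.28465
Sum of the 9 terms: H(X,Y) = 2.8452 bits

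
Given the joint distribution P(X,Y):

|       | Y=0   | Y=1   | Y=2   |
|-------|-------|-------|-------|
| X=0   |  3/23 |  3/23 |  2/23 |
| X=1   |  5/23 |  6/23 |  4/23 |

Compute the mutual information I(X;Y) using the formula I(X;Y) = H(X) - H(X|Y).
0.0012 bits

I(X;Y) = H(X) - H(X|Y)

Marginal of X (row sums):
  P(X=0) = 3/23 + 3/23 + 2/23 = 8/23
  P(X=1) = 5/23 + 6/23 + 4/23 = 15/23
H(X) = -[(8/23)·log₂(8/23) + (15/23)·log₂(15/23)]
  = 0.5299 + 0.4022 = 0.9321 bits

Marginal of Y (column sums):
  P(Y=0) = 3/23 + 5/23 = 8/23
  P(Y=1) = 3/23 + 6/23 = 9/23
  P(Y=2) = 2/23 + 4/23 = 6/23
H(X|Y) = Σ_y P(y)·H(X|Y=y):
  Y=0: P(Y=0) = 8/23, P(X|Y=0) = (3/8, 5/8) → H(X|Y=0) = 0.9544
  Y=1: P(Y=1) = 9/23, P(X|Y=1) = (1/3, 2/3) → H(X|Y=1) = 0.9183
  Y=2: P(Y=2) = 6/23, P(X|Y=2) = (1/3, 2/3) → H(X|Y=2) = 0.9183
H(X|Y) = (8/23)·0.9544 + (9/23)·0.9183 + (6/23)·0.9183 = 0.9309 bits

I(X;Y) = H(X) - H(X|Y) = 0.9321 - 0.9309 = 0.0012 bits

Cross-check via I(X;Y) = H(X) + H(Y) - H(X,Y): computing H(Y) from the column sums and H(X,Y) from the 6 cells in the same way gives H(Y) = 1.5653 bits and H(X,Y) = 2.4962 bits, so
I(X;Y) = 0.9321 + 1.5653 - 2.4962 = 0.0012 bits ✓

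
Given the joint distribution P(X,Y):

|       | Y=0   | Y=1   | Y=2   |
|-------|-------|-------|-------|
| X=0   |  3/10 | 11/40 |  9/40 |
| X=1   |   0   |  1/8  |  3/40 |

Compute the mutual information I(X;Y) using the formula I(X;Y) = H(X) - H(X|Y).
0.1201 bits

I(X;Y) = H(X) - H(X|Y)

Marginal of X (row sums):
  P(X=0) = 3/10 + 11/40 + 9/40 = 4/5
  P(X=1) = 0 + 1/8 + 3/40 = 1/5
H(X) = -[(4/5)·log₂(4/5) + (1/5)·log₂(1/5)]
  = 0.25754 + 0.46439 = 0.72193 bits

Marginal of Y (column sums):
  P(Y=0) = 3/10 + 0 = 3/10
  P(Y=1) = 11/40 + 1/8 = 2/5
  P(Y=2) = 9/40 + 3/40 = 3/10
H(X|Y) = Σ_y P(y)·H(X|Y=y):
  Y=0: P(Y=0) = 3/10, P(X|Y=0) = (1, 0) → H(X|Y=0) = 0.00000
  Y=1: P(Y=1) = 2/5, P(X|Y=1) = (11/16, 5/16) → H(X|Y=1) = 0.89604
  Y=2: P(Y=2) = 3/10, P(X|Y=2) = (3/4, 1/4) → H(X|Y=2) = 0.81128
H(X|Y) = (3/10)·0.00000 + (2/5)·0.89604 + (3/10)·0.81128 = 0.60180 bits

I(X;Y) = H(X) - H(X|Y) = 0.72193 - 0.60180 = 0.1201 bits

Cross-check via I(X;Y) = H(X) + H(Y) - H(X,Y): computing H(Y) from the column sums and H(X,Y) from the 6 cells in the same way gives H(Y) = 1.57095 bits and H(X,Y) = 2.17275 bits, so
I(X;Y) = 0.72193 + 1.57095 - 2.17275 = 0.1201 bits ✓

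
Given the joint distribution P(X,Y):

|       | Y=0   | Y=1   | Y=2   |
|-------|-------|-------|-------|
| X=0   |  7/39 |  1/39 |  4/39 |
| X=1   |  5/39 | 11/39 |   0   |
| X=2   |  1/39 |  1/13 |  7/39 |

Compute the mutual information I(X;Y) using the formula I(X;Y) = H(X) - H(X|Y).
0.4619 bits

I(X;Y) = H(X) - H(X|Y)

Marginal of X (row sums):
  P(X=0) = 7/39 + 1/39 + 4/39 = 4/13
  P(X=1) = 5/39 + 11/39 + 0 = 16/39
  P(X=2) = 1/39 + 1/13 + 7/39 = 11/39
H(X) = -[(4/13)·log₂(4/13) + (16/39)·log₂(16/39) + (11/39)·log₂(11/39)]
  = 0.52321 + 0.52734 + 0.51502 = 1.56557 bits

Marginal of Y (column sums):
  P(Y=0) = 7/39 + 5/39 + 1/39 = 1/3
  P(Y=1) = 1/39 + 11/39 + 1/13 = 5/13
  P(Y=2) = 4/39 + 0 + 7/39 = 11/39
H(X|Y) = Σ_y P(y)·H(X|Y=y):
  Y=0: P(Y=0) = 1/3, P(X|Y=0) = (7/13, 5/13, 1/13) → H(X|Y=0) = 1.29574
  Y=1: P(Y=1) = 5/13, P(X|Y=1) = (1/15, 11/15, 1/5) → H(X|Y=1) = 1.05298
  Y=2: P(Y=2) = 11/39, P(X|Y=2) = (4/11, 0, 7/11) → H(X|Y=2) = 0.94566
H(X|Y) = (1/3)·1.29574 + (5/13)·1.05298 + (11/39)·0.94566 = 1.10363 bits

I(X;Y) = H(X) - H(X|Y) = 1.56557 - 1.10363 = 0.4619 bits

Cross-check via I(X;Y) = H(X) + H(Y) - H(X,Y): computing H(Y) from the column sums and H(X,Y) from the 9 cells in the same way gives H(Y) = 1.57353 bits and H(X,Y) = 2.67717 bits, so
I(X;Y) = 1.56557 + 1.57353 - 2.67717 = 0.4619 bits ✓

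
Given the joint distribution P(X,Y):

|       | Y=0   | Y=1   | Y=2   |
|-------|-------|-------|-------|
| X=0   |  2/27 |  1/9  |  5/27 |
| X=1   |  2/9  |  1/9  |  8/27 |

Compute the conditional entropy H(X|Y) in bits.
0.9254 bits

H(X|Y) = H(X,Y) - H(Y)

H(X,Y) = -Σ_{x,y} P(x,y) log₂ P(x,y). Per-cell terms -P(x,y)·log₂P(x,y):
  X=0: 0.27814, 0.35221, 0.45055
  X=1: 0.48221, 0.35221, 0.51997
Sum of the 6 terms: H(X,Y) = 2.4353 bits

Marginal of Y (column sums):
  P(Y=0) = 2/27 + 2/9 = 8/27
  P(Y=1) = 1/9 + 1/9 = 2/9
  P(Y=2) = 5/27 + 8/27 = 13/27
H(Y) = -[(8/27)·log₂(8/27) + (2/9)·log₂(2/9) + (13/27)·log₂(13/27)]
  = 0.51997 + 0.48221 + 0.50770 = 1.5099 bits

H(X|Y) = H(X,Y) - H(Y) = 2.4353 - 1.5099 = 0.9254 bits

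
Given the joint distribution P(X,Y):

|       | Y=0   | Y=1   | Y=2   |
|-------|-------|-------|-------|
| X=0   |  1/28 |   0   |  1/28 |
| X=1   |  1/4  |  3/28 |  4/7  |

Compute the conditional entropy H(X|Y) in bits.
0.3513 bits

H(X|Y) = H(X,Y) - H(Y)

H(X,Y) = -Σ_{x,y} P(x,y) log₂ P(x,y). Per-cell terms -P(x,y)·log₂P(x,y):
  X=0: 0.17169, 0.00000, 0.17169
  X=1: 0.50000, 0.34526, 0.46135
  (cells with P = 0 contribute 0)
Sum of the 6 terms: H(X,Y) = 1.6500 bits

Marginal of Y (column sums):
  P(Y=0) = 1/28 + 1/4 = 2/7
  P(Y=1) = 0 + 3/28 = 3/28
  P(Y=2) = 1/28 + 4/7 = 17/28
H(Y) = -[(2/7)·log₂(2/7) + (3/28)·log₂(3/28) + (17/28)·log₂(17/28)]
  = 0.51639 + 0.34526 + 0.43708 = 1.2987 bits

H(X|Y) = H(X,Y) - H(Y) = 1.6500 - 1.2987 = 0.3513 bits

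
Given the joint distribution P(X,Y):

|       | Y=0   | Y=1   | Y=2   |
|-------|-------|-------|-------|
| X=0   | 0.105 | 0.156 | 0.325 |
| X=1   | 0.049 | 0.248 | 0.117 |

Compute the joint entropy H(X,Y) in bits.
2.3608 bits

H(X,Y) = -Σ_{x,y} P(x,y) log₂ P(x,y). Per-cell terms -P(x,y)·log₂P(x,y):
  X=0: 0.3414, 0.4181, 0.5270
  X=1: 0.2132, 0.4989, 0.3622
Sum of the 6 terms: H(X,Y) = 2.3608 bits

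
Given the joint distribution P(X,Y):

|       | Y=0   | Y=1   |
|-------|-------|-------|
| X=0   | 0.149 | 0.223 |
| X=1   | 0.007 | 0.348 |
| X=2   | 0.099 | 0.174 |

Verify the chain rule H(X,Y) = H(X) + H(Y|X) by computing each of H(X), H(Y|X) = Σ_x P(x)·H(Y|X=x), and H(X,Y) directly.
H(X) = 1.5724 bits, H(Y|X) = 0.6689 bits, H(X,Y) = 2.2414 bits

Marginal of X (row sums):
  P(X=0) = 0.149 + 0.223 = 0.372
  P(X=1) = 0.007 + 0.348 = 0.355
  P(X=2) = 0.099 + 0.174 = 0.273
H(X) = -[0.372·log₂(0.372) + 0.355·log₂(0.355) + 0.273·log₂(0.273)]
  = 0.5307047 + 0.5304087 + 0.5113364 = 1.5724 bits

H(Y|X) = Σ_x P(x)·H(Y|X=x):
  X=0: P(X=0) = 0.372, P(Y|X=0) = (149/372, 223/372) → H(Y|X=0) = 0.9712642
  X=1: P(X=1) = 0.355, P(Y|X=1) = (7/355, 348/355) → H(Y|X=1) = 0.1398560
  X=2: P(X=2) = 0.273, P(Y|X=2) = (33/91, 58/91) → H(Y|X=2) = 0.9448506
H(Y|X) = 0.372·0.9712642 + 0.355·0.1398560 + 0.273·0.9448506 = 0.6689 bits

H(X,Y) = -Σ_{x,y} P(x,y) log₂ P(x,y). Per-cell terms -P(x,y)·log₂P(x,y):
  X=0: 0.4092457, 0.4827692
  X=1: 0.0501090, 0.5299486
  X=2: 0.3303063, 0.4389743
Sum of the 6 terms: H(X,Y) = 2.2414 bits

Chain rule check:
  H(X) + H(Y|X) = 1.5724 + 0.6689 = 2.2413 bits
  H(X,Y) = 2.2414 bits
✓ Chain rule verified (Δ = 0.0001 is 4-dp rounding noise: each of the three values was rounded independently).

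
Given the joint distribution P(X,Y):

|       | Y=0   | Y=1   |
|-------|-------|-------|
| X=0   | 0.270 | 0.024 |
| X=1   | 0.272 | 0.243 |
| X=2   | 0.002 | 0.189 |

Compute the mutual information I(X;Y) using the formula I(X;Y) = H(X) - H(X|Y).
0.3446 bits

I(X;Y) = H(X) - H(X|Y)

Marginal of X (row sums):
  P(X=0) = 0.270 + 0.024 = 0.294
  P(X=1) = 0.272 + 0.243 = 0.515
  P(X=2) = 0.002 + 0.189 = 0.191
H(X) = -[0.294·log₂(0.294) + 0.515·log₂(0.515) + 0.191·log₂(0.191)]
  = 0.519237 + 0.493038 + 0.456176 = 1.46845 bits

Marginal of Y (column sums):
  P(Y=0) = 0.270 + 0.272 + 0.002 = 0.544
  P(Y=1) = 0.024 + 0.243 + 0.189 = 0.456
H(X|Y) = Σ_y P(y)·H(X|Y=y):
  Y=0: P(Y=0) = 0.544, P(X|Y=0) = (135/272, 1/2, 1/272) → H(X|Y=0) = 1.031341
  Y=1: P(Y=1) = 0.456, P(X|Y=1) = (1/19, 81/152, 63/152) → H(X|Y=1) = 1.234135
H(X|Y) = 0.544·1.031341 + 0.456·1.234135 = 1.12382 bits

I(X;Y) = H(X) - H(X|Y) = 1.46845 - 1.12382 = 0.3446 bits

Cross-check via I(X;Y) = H(X) + H(Y) - H(X,Y): computing H(Y) from the column sums and H(X,Y) from the 6 cells in the same way gives H(Y) = 0.99441 bits and H(X,Y) = 2.11822 bits, so
I(X;Y) = 1.46845 + 0.99441 - 2.11822 = 0.3446 bits ✓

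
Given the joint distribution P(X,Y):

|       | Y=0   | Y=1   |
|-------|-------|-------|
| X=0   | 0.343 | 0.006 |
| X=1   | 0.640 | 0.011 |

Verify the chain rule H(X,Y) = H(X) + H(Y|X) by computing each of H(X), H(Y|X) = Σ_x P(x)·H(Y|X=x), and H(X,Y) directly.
H(X) = 0.9332 bits, H(Y|X) = 0.1242 bits, H(X,Y) = 1.0574 bits

Marginal of X (row sums):
  P(X=0) = 0.343 + 0.006 = 0.349
  P(X=1) = 0.640 + 0.011 = 0.651
H(X) = -[0.349·log₂(0.349) + 0.651·log₂(0.651)]
  = 0.53003 + 0.40315 = 0.9332 bits

H(Y|X) = Σ_x P(x)·H(Y|X=x):
  X=0: P(X=0) = 0.349, P(Y|X=0) = (343/349, 6/349) → H(Y|X=0) = 0.12537
  X=1: P(X=1) = 0.651, P(Y|X=1) = (640/651, 11/651) → H(Y|X=1) = 0.12364
H(Y|X) = 0.349·0.12537 + 0.651·0.12364 = 0.1242 bits

H(X,Y) = -Σ_{x,y} P(x,y) log₂ P(x,y). Per-cell terms -P(x,y)·log₂P(x,y):
  X=0: 0.52950, 0.04428
  X=1: 0.41207, 0.07157
Sum of the 4 terms: H(X,Y) = 1.0574 bits

Chain rule check:
  H(X) + H(Y|X) = 0.9332 + 0.1242 = 1.0574 bits
  H(X,Y) = 1.0574 bits
✓ Chain rule verified.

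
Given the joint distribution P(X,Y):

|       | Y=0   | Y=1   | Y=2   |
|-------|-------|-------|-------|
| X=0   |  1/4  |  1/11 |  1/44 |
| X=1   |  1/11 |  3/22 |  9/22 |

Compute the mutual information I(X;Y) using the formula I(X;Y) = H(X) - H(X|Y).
0.3113 bits

I(X;Y) = H(X) - H(X|Y)

Marginal of X (row sums):
  P(X=0) = 1/4 + 1/11 + 1/44 = 4/11
  P(X=1) = 1/11 + 3/22 + 9/22 = 7/11
H(X) = -[(4/11)·log₂(4/11) + (7/11)·log₂(7/11)]
  = 0.53070 + 0.41496 = 0.94566 bits

Marginal of Y (column sums):
  P(Y=0) = 1/4 + 1/11 = 15/44
  P(Y=1) = 1/11 + 3/22 = 5/22
  P(Y=2) = 1/44 + 9/22 = 19/44
H(X|Y) = Σ_y P(y)·H(X|Y=y):
  Y=0: P(Y=0) = 15/44, P(X|Y=0) = (11/15, 4/15) → H(X|Y=0) = 0.83664
  Y=1: P(Y=1) = 5/22, P(X|Y=1) = (2/5, 3/5) → H(X|Y=1) = 0.97095
  Y=2: P(Y=2) = 19/44, P(X|Y=2) = (1/19, 18/19) → H(X|Y=2) = 0.29747
H(X|Y) = (15/44)·0.83664 + (5/22)·0.97095 + (19/44)·0.29747 = 0.63434 bits

I(X;Y) = H(X) - H(X|Y) = 0.94566 - 0.63434 = 0.3113 bits

Cross-check via I(X;Y) = H(X) + H(Y) - H(X,Y): computing H(Y) from the column sums and H(X,Y) from the 6 cells in the same way gives H(Y) = 1.53822 bits and H(X,Y) = 2.17256 bits, so
I(X;Y) = 0.94566 + 1.53822 - 2.17256 = 0.3113 bits ✓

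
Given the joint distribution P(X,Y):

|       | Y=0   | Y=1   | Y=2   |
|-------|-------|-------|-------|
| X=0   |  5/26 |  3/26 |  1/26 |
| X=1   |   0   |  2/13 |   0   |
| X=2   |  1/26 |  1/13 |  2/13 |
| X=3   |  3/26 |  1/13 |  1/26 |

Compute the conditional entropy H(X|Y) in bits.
1.5759 bits

H(X|Y) = H(X,Y) - H(Y)

H(X,Y) = -Σ_{x,y} P(x,y) log₂ P(x,y). Per-cell terms -P(x,y)·log₂P(x,y):
  X=0: 0.45741, 0.35948, 0.18079
  X=1: 0.00000, 0.41545, 0.00000
  X=2: 0.18079, 0.28465, 0.41545
  X=3: 0.35948, 0.28465, 0.18079
  (cells with P = 0 contribute 0)
Sum of the 12 terms: H(X,Y) = 3.1189 bits

Marginal of Y (column sums):
  P(Y=0) = 5/26 + 0 + 1/26 + 3/26 = 9/26
  P(Y=1) = 3/26 + 2/13 + 1/13 + 1/13 = 11/26
  P(Y=2) = 1/26 + 0 + 2/13 + 1/26 = 3/13
H(Y) = -[(9/26)·log₂(9/26) + (11/26)·log₂(11/26) + (3/13)·log₂(3/13)]
  = 0.52979 + 0.52504 + 0.48819 = 1.5430 bits

H(X|Y) = H(X,Y) - H(Y) = 3.1189 - 1.5430 = 1.5759 bits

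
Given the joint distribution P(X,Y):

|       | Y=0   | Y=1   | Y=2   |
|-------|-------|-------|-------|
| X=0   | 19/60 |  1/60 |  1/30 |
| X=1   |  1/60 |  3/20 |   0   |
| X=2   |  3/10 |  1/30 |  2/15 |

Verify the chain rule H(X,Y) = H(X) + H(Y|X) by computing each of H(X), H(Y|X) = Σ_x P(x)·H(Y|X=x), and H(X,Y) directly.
H(X) = 1.4747 bits, H(Y|X) = 0.8939 bits, H(X,Y) = 2.3686 bits

Marginal of X (row sums):
  P(X=0) = 19/60 + 1/60 + 1/30 = 11/30
  P(X=1) = 1/60 + 3/20 + 0 = 1/6
  P(X=2) = 3/10 + 1/30 + 2/15 = 7/15
H(X) = -[(11/30)·log₂(11/30) + (1/6)·log₂(1/6) + (7/15)·log₂(7/15)]
  = 0.53073 + 0.43083 + 0.51312 = 1.4747 bits

H(Y|X) = Σ_x P(x)·H(Y|X=x):
  X=0: P(X=0) = 11/30, P(Y|X=0) = (19/22, 1/22, 1/11) → H(Y|X=0) = 0.69986
  X=1: P(X=1) = 1/6, P(Y|X=1) = (1/10, 9/10, 0) → H(Y|X=1) = 0.46900
  X=2: P(X=2) = 7/15, P(Y|X=2) = (9/14, 1/14, 2/7) → H(Y|X=2) = 1.19812
H(Y|X) = (11/30)·0.69986 + (1/6)·0.46900 + (7/15)·1.19812 = 0.8939 bits

H(X,Y) = -Σ_{x,y} P(x,y) log₂ P(x,y). Per-cell terms -P(x,y)·log₂P(x,y):
  X=0: 0.52534, 0.09845, 0.16356
  X=1: 0.09845, 0.41054, 0.00000
  X=2: 0.52109, 0.16356, 0.38759
  (cells with P = 0 contribute 0)
Sum of the 9 terms: H(X,Y) = 2.3686 bits

Chain rule check:
  H(X) + H(Y|X) = 1.4747 + 0.8939 = 2.3686 bits
  H(X,Y) = 2.3686 bits
✓ Chain rule verified.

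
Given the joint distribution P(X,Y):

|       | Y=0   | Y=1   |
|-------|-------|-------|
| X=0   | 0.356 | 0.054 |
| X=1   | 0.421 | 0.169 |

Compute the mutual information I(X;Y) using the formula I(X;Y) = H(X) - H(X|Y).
0.0253 bits

I(X;Y) = H(X) - H(X|Y)

Marginal of X (row sums):
  P(X=0) = 0.356 + 0.054 = 0.410
  P(X=1) = 0.421 + 0.169 = 0.590
H(X) = -[0.410·log₂(0.410) + 0.590·log₂(0.590)]
  = 0.52738 + 0.44912 = 0.9765 bits

Marginal of Y (column sums):
  P(Y=0) = 0.356 + 0.421 = 0.777
  P(Y=1) = 0.054 + 0.169 = 0.223
H(X|Y) = Σ_y P(y)·H(X|Y=y):
  Y=0: P(Y=0) = 0.777, P(X|Y=0) = (356/777, 421/777) → H(X|Y=0) = 0.99495
  Y=1: P(Y=1) = 0.223, P(X|Y=1) = (54/223, 169/223) → H(X|Y=1) = 0.79860
H(X|Y) = 0.777·0.99495 + 0.223·0.79860 = 0.9512 bits

I(X;Y) = H(X) - H(X|Y) = 0.9765 - 0.9512 = 0.0253 bits

Cross-check via I(X;Y) = H(X) + H(Y) - H(X,Y): computing H(Y) from the column sums and H(X,Y) from the 4 cells in the same way gives H(Y) = 0.7656 bits and H(X,Y) = 1.7168 bits, so
I(X;Y) = 0.9765 + 0.7656 - 1.7168 = 0.0253 bits ✓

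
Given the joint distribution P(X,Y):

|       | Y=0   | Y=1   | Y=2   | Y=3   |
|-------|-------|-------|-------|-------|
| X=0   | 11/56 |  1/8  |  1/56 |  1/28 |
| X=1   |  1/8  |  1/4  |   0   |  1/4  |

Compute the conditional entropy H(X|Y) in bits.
0.8095 bits

H(X|Y) = H(X,Y) - H(Y)

H(X,Y) = -Σ_{x,y} P(x,y) log₂ P(x,y). Per-cell terms -P(x,y)·log₂P(x,y):
  X=0: 0.46120, 0.37500, 0.10370, 0.17169
  X=1: 0.37500, 0.50000, 0.00000, 0.50000
  (cells with P = 0 contribute 0)
Sum of the 8 terms: H(X,Y) = 2.48659 bits

Marginal of Y (column sums):
  P(Y=0) = 11/56 + 1/8 = 9/28
  P(Y=1) = 1/8 + 1/4 = 3/8
  P(Y=2) = 1/56 + 0 = 1/56
  P(Y=3) = 1/28 + 1/4 = 2/7
H(Y) = -[(9/28)·log₂(9/28) + (3/8)·log₂(3/8) + (1/56)·log₂(1/56) + (2/7)·log₂(2/7)]
  = 0.52632 + 0.53064 + 0.10370 + 0.51639 = 1.67705 bits

H(X|Y) = H(X,Y) - H(Y) = 2.48659 - 1.67705 = 0.8095 bits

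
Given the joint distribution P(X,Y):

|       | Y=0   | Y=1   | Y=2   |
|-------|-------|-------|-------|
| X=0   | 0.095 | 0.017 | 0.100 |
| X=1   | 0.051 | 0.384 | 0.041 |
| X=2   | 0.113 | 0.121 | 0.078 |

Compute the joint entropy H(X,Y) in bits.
2.7041 bits

H(X,Y) = -Σ_{x,y} P(x,y) log₂ P(x,y). Per-cell terms -P(x,y)·log₂P(x,y):
  X=0: 0.3226, 0.0999, 0.3322
  X=1: 0.2190, 0.5302, 0.1889
  X=2: 0.3555, 0.3687, 0.2871
Sum of the 9 terms: H(X,Y) = 2.7041 bits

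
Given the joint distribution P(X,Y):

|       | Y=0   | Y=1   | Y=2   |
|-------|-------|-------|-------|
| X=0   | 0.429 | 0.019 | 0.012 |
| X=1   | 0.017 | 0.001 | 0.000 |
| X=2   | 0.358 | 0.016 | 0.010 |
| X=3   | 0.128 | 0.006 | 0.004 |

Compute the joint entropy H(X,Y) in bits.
1.9671 bits

H(X,Y) = -Σ_{x,y} P(x,y) log₂ P(x,y). Per-cell terms -P(x,y)·log₂P(x,y):
  X=0: 0.5238, 0.1086, 0.0766
  X=1: 0.0999, 0.0100, 0.0000
  X=2: 0.5305, 0.0955, 0.0664
  X=3: 0.3796, 0.0443, 0.0319
  (cells with P = 0 contribute 0)
Sum of the 12 terms: H(X,Y) = 1.9671 bits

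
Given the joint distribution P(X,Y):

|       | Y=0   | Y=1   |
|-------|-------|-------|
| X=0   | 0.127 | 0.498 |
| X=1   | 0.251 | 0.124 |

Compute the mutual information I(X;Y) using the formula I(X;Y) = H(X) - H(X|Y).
0.1581 bits

I(X;Y) = H(X) - H(X|Y)

Marginal of X (row sums):
  P(X=0) = 0.127 + 0.498 = 0.625
  P(X=1) = 0.251 + 0.124 = 0.375
H(X) = -[0.625·log₂(0.625) + 0.375·log₂(0.375)]
  = 0.42379 + 0.53064 = 0.95443 bits

Marginal of Y (column sums):
  P(Y=0) = 0.127 + 0.251 = 0.378
  P(Y=1) = 0.498 + 0.124 = 0.622
H(X|Y) = Σ_y P(y)·H(X|Y=y):
  Y=0: P(Y=0) = 0.378, P(X|Y=0) = (127/378, 251/378) → H(X|Y=0) = 0.92092
  Y=1: P(Y=1) = 0.622, P(X|Y=1) = (249/311, 62/311) → H(X|Y=1) = 0.72064
H(X|Y) = 0.378·0.92092 + 0.622·0.72064 = 0.79635 bits

I(X;Y) = H(X) - H(X|Y) = 0.95443 - 0.79635 = 0.1581 bits

Cross-check via I(X;Y) = H(X) + H(Y) - H(X,Y): computing H(Y) from the column sums and H(X,Y) from the 4 cells in the same way gives H(Y) = 0.95662 bits and H(X,Y) = 1.75296 bits, so
I(X;Y) = 0.95443 + 0.95662 - 1.75296 = 0.1581 bits ✓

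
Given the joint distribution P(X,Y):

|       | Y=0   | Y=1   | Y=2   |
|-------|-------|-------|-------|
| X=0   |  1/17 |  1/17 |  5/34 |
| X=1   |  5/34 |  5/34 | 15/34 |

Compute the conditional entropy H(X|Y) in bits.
0.8326 bits

H(X|Y) = H(X,Y) - H(Y)

H(X,Y) = -Σ_{x,y} P(x,y) log₂ P(x,y). Per-cell terms -P(x,y)·log₂P(x,y):
  X=0: 0.24044, 0.24044, 0.40670
  X=1: 0.40670, 0.40670, 0.52084
Sum of the 6 terms: H(X,Y) = 2.2218 bits

Marginal of Y (column sums):
  P(Y=0) = 1/17 + 5/34 = 7/34
  P(Y=1) = 1/17 + 5/34 = 7/34
  P(Y=2) = 5/34 + 15/34 = 10/17
H(Y) = -[(7/34)·log₂(7/34) + (7/34)·log₂(7/34) + (10/17)·log₂(10/17)]
  = 0.46943 + 0.46943 + 0.45031 = 1.3892 bits

H(X|Y) = H(X,Y) - H(Y) = 2.2218 - 1.3892 = 0.8326 bits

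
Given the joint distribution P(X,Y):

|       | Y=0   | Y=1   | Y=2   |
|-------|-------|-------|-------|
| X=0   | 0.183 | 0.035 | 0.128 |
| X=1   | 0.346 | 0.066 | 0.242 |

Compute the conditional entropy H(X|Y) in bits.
0.9304 bits

H(X|Y) = H(X,Y) - H(Y)

H(X,Y) = -Σ_{x,y} P(x,y) log₂ P(x,y). Per-cell terms -P(x,y)·log₂P(x,y):
  X=0: 0.44837, 0.16928, 0.37962
  X=1: 0.52978, 0.25881, 0.49535
Sum of the 6 terms: H(X,Y) = 2.2812 bits

Marginal of Y (column sums):
  P(Y=0) = 0.183 + 0.346 = 0.529
  P(Y=1) = 0.035 + 0.066 = 0.101
  P(Y=2) = 0.128 + 0.242 = 0.370
H(Y) = -[0.529·log₂(0.529) + 0.101·log₂(0.101) + 0.370·log₂(0.370)]
  = 0.48597 + 0.33406 + 0.53073 = 1.3508 bits

H(X|Y) = H(X,Y) - H(Y) = 2.2812 - 1.3508 = 0.9304 bits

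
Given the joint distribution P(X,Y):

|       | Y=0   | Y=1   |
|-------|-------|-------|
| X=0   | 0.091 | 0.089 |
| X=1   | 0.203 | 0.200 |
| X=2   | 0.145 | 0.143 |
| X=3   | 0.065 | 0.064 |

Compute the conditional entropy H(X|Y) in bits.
1.8720 bits

H(X|Y) = H(X,Y) - H(Y)

H(X,Y) = -Σ_{x,y} P(x,y) log₂ P(x,y). Per-cell terms -P(x,y)·log₂P(x,y):
  X=0: 0.31468, 0.31061
  X=1: 0.46699, 0.46439
  X=2: 0.40395, 0.40125
  X=3: 0.25632, 0.25381
Sum of the 8 terms: H(X,Y) = 2.8720 bits

Marginal of Y (column sums):
  P(Y=0) = 0.091 + 0.203 + 0.145 + 0.065 = 0.504
  P(Y=1) = 0.089 + 0.200 + 0.143 + 0.064 = 0.496
H(Y) = -[0.504·log₂(0.504) + 0.496·log₂(0.496)]
  = 0.49821 + 0.50175 = 1.0000 bits

H(X|Y) = H(X,Y) - H(Y) = 2.8720 - 1.0000 = 1.8720 bits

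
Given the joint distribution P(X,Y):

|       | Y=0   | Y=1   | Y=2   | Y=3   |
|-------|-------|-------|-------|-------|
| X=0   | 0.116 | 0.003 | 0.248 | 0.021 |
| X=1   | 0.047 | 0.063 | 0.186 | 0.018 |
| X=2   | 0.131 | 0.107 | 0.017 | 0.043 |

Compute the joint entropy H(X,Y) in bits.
3.0401 bits

H(X,Y) = -Σ_{x,y} P(x,y) log₂ P(x,y). Per-cell terms -P(x,y)·log₂P(x,y):
  X=0: 0.36051, 0.02514, 0.49887, 0.11704
  X=1: 0.20733, 0.25128, 0.45135, 0.10433
  X=2: 0.38414, 0.34500, 0.09993, 0.19520
Sum of the 12 terms: H(X,Y) = 3.0401 bits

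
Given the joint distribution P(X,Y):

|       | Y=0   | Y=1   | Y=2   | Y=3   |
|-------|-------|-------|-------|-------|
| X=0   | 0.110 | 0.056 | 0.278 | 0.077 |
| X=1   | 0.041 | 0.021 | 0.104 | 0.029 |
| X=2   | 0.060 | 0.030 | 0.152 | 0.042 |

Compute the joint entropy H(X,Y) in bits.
3.1756 bits

H(X,Y) = -Σ_{x,y} P(x,y) log₂ P(x,y). Per-cell terms -P(x,y)·log₂P(x,y):
  X=0: 0.35029, 0.23287, 0.51342, 0.28482
  X=1: 0.18894, 0.11704, 0.33960, 0.14813
  X=2: 0.24353, 0.15177, 0.41311, 0.19209
Sum of the 12 terms: H(X,Y) = 3.1756 bits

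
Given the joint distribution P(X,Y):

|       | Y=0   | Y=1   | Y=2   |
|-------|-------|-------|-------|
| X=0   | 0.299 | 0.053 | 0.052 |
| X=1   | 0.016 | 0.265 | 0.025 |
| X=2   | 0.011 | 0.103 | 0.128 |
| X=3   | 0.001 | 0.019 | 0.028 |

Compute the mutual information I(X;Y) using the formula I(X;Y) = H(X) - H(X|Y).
0.5394 bits

I(X;Y) = H(X) - H(X|Y)

Marginal of X (row sums):
  P(X=0) = 0.299 + 0.053 + 0.052 = 0.404
  P(X=1) = 0.016 + 0.265 + 0.025 = 0.306
  P(X=2) = 0.011 + 0.103 + 0.128 = 0.242
  P(X=3) = 0.001 + 0.019 + 0.028 = 0.048
H(X) = -[0.404·log₂(0.404) + 0.306·log₂(0.306) + 0.242·log₂(0.242) + 0.048·log₂(0.048)]
  = 0.52826 + 0.52277 + 0.49535 + 0.21028 = 1.75666 bits

Marginal of Y (column sums):
  P(Y=0) = 0.299 + 0.016 + 0.011 + 0.001 = 0.327
  P(Y=1) = 0.053 + 0.265 + 0.103 + 0.019 = 0.440
  P(Y=2) = 0.052 + 0.025 + 0.128 + 0.028 = 0.233
H(X|Y) = Σ_y P(y)·H(X|Y=y):
  Y=0: P(Y=0) = 0.327, P(X|Y=0) = (299/327, 16/327, 11/327, 1/327) → H(X|Y=0) = 0.52125
  Y=1: P(Y=1) = 0.440, P(X|Y=1) = (53/440, 53/88, 103/440, 19/440) → H(X|Y=1) = 1.49452
  Y=2: P(Y=2) = 0.233, P(X|Y=2) = (52/233, 25/233, 128/233, 28/233) → H(X|Y=2) = 1.67052
H(X|Y) = 0.327·0.52125 + 0.440·1.49452 + 0.233·1.67052 = 1.21727 bits

I(X;Y) = H(X) - H(X|Y) = 1.75666 - 1.21727 = 0.5394 bits

Cross-check via I(X;Y) = H(X) + H(Y) - H(X,Y): computing H(Y) from the column sums and H(X,Y) from the 12 cells in the same way gives H(Y) = 1.53815 bits and H(X,Y) = 2.75542 bits, so
I(X;Y) = 1.75666 + 1.53815 - 2.75542 = 0.5394 bits ✓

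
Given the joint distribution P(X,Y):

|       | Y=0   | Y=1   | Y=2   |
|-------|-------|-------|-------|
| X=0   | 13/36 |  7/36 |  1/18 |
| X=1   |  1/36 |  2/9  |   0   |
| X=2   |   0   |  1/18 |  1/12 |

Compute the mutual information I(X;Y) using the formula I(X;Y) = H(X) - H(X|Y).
0.3884 bits

I(X;Y) = H(X) - H(X|Y)

Marginal of X (row sums):
  P(X=0) = 13/36 + 7/36 + 1/18 = 11/18
  P(X=1) = 1/36 + 2/9 + 0 = 1/4
  P(X=2) = 0 + 1/18 + 1/12 = 5/36
H(X) = -[(11/18)·log₂(11/18) + (1/4)·log₂(1/4) + (5/36)·log₂(5/36)]
  = 0.4341904 + 0.5000000 + 0.3955551 = 1.3297455 bits

Marginal of Y (column sums):
  P(Y=0) = 13/36 + 1/36 + 0 = 7/18
  P(Y=1) = 7/36 + 2/9 + 1/18 = 17/36
  P(Y=2) = 1/18 + 0 + 1/12 = 5/36
H(X|Y) = Σ_y P(y)·H(X|Y=y):
  Y=0: P(Y=0) = 7/18, P(X|Y=0) = (13/14, 1/14, 0) → H(X|Y=0) = 0.3712323
  Y=1: P(Y=1) = 17/36, P(X|Y=1) = (7/17, 8/17, 2/17) → H(X|Y=1) = 1.4020814
  Y=2: P(Y=2) = 5/36, P(X|Y=2) = (2/5, 0, 3/5) → H(X|Y=2) = 0.9709506
H(X|Y) = (7/18)·0.3712323 + (17/36)·1.4020814 + (5/36)·0.9709506 = 0.9413164 bits

I(X;Y) = H(X) - H(X|Y) = 1.3297455 - 0.9413164 = 0.3884 bits

Cross-check via I(X;Y) = H(X) + H(Y) - H(X,Y): computing H(Y) from the column sums and H(X,Y) from the 9 cells in the same way gives H(Y) = 1.4366062 bits and H(X,Y) = 2.3779225 bits, so
I(X;Y) = 1.3297455 + 1.4366062 - 2.3779225 = 0.3884 bits ✓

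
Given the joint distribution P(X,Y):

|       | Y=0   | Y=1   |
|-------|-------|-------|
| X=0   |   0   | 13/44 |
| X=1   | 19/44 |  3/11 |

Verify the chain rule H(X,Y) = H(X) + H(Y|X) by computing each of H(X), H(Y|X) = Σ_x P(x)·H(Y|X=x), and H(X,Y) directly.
H(X) = 0.8757 bits, H(Y|X) = 0.6784 bits, H(X,Y) = 1.5541 bits

Marginal of X (row sums):
  P(X=0) = 0 + 13/44 = 13/44
  P(X=1) = 19/44 + 3/11 = 31/44
H(X) = -[(13/44)·log₂(13/44) + (31/44)·log₂(31/44)]
  = 0.51970 + 0.35596 = 0.8757 bits

H(Y|X) = Σ_x P(x)·H(Y|X=x):
  X=0: P(X=0) = 13/44, P(Y|X=0) = (0, 1) → H(Y|X=0) = 0.00000
  X=1: P(X=1) = 31/44, P(Y|X=1) = (19/31, 12/31) → H(Y|X=1) = 0.96290
H(Y|X) = (13/44)·0.00000 + (31/44)·0.96290 = 0.6784 bits

H(X,Y) = -Σ_{x,y} P(x,y) log₂ P(x,y). Per-cell terms -P(x,y)·log₂P(x,y):
  X=0: 0.00000, 0.51970
  X=1: 0.52315, 0.51122
  (cells with P = 0 contribute 0)
Sum of the 4 terms: H(X,Y) = 1.5541 bits

Chain rule check:
  H(X) + H(Y|X) = 0.8757 + 0.6784 = 1.5541 bits
  H(X,Y) = 1.5541 bits
✓ Chain rule verified.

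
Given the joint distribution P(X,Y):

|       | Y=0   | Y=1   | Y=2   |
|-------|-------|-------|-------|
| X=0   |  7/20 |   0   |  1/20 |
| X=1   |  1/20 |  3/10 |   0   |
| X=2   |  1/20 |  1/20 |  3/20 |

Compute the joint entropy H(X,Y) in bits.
2.3261 bits

H(X,Y) = -Σ_{x,y} P(x,y) log₂ P(x,y). Per-cell terms -P(x,y)·log₂P(x,y):
  X=0: 0.5301, 0.0000, 0.2161
  X=1: 0.2161, 0.5211, 0.0000
  X=2: 0.2161, 0.2161, 0.4105
  (cells with P = 0 contribute 0)
Sum of the 9 terms: H(X,Y) = 2.3261 bits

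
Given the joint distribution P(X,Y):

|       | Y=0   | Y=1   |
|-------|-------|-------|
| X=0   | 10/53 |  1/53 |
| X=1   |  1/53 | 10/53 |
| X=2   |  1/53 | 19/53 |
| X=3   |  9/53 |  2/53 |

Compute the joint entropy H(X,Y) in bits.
2.3755 bits

H(X,Y) = -Σ_{x,y} P(x,y) log₂ P(x,y). Per-cell terms -P(x,y)·log₂P(x,y):
  X=0: 0.45396, 0.10807
  X=1: 0.10807, 0.45396
  X=2: 0.10807, 0.53056
  X=3: 0.43438, 0.17841
Sum of the 8 terms: H(X,Y) = 2.3755 bits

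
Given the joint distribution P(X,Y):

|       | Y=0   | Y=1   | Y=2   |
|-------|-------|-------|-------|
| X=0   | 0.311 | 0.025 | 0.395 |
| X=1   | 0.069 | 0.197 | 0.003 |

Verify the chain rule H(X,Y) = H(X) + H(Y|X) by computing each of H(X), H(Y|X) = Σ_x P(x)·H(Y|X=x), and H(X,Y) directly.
H(X) = 0.8400 bits, H(Y|X) = 1.0994 bits, H(X,Y) = 1.9394 bits

Marginal of X (row sums):
  P(X=0) = 0.311 + 0.025 + 0.395 = 0.731
  P(X=1) = 0.069 + 0.197 + 0.003 = 0.269
H(X) = -[0.731·log₂(0.731) + 0.269·log₂(0.269)]
  = 0.33045 + 0.50957 = 0.8400 bits

H(Y|X) = Σ_x P(x)·H(Y|X=x):
  X=0: P(X=0) = 0.731, P(Y|X=0) = (311/731, 25/731, 395/731) → H(Y|X=0) = 1.17095
  X=1: P(X=1) = 0.269, P(Y|X=1) = (69/269, 197/269, 3/269) → H(Y|X=1) = 0.90497
H(Y|X) = 0.731·1.17095 + 0.269·0.90497 = 1.0994 bits

H(X,Y) = -Σ_{x,y} P(x,y) log₂ P(x,y). Per-cell terms -P(x,y)·log₂P(x,y):
  X=0: 0.52404, 0.13305, 0.52933
  X=1: 0.26615, 0.46172, 0.02514
Sum of the 6 terms: H(X,Y) = 1.9394 bits

Chain rule check:
  H(X) + H(Y|X) = 0.8400 + 1.0994 = 1.9394 bits
  H(X,Y) = 1.9394 bits
✓ Chain rule verified.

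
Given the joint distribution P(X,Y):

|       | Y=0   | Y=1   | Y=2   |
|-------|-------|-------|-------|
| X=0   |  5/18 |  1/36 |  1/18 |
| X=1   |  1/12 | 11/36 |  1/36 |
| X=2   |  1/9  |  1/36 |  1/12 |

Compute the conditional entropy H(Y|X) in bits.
1.1091 bits

H(Y|X) = H(X,Y) - H(X)

H(X,Y) = -Σ_{x,y} P(x,y) log₂ P(x,y). Per-cell terms -P(x,y)·log₂P(x,y):
  X=0: 0.51333, 0.14361, 0.23166
  X=1: 0.29875, 0.52265, 0.14361
  X=2: 0.35221, 0.14361, 0.29875
Sum of the 9 terms: H(X,Y) = 2.6482 bits

Marginal of X (row sums):
  P(X=0) = 5/18 + 1/36 + 1/18 = 13/36
  P(X=1) = 1/12 + 11/36 + 1/36 = 5/12
  P(X=2) = 1/9 + 1/36 + 1/12 = 2/9
H(X) = -[(13/36)·log₂(13/36) + (5/12)·log₂(5/12) + (2/9)·log₂(2/9)]
  = 0.53065 + 0.52626 + 0.48221 = 1.5391 bits

H(Y|X) = H(X,Y) - H(X) = 2.6482 - 1.5391 = 1.1091 bits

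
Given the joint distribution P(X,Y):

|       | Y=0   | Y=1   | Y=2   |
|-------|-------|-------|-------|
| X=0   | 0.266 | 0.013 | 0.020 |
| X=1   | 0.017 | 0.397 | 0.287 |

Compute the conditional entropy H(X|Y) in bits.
0.2826 bits

H(X|Y) = H(X,Y) - H(Y)

H(X,Y) = -Σ_{x,y} P(x,y) log₂ P(x,y). Per-cell terms -P(x,y)·log₂P(x,y):
  X=0: 0.5082, 0.0814, 0.1129
  X=1: 0.0999, 0.5291, 0.5169
Sum of the 6 terms: H(X,Y) = 1.8484 bits

Marginal of Y (column sums):
  P(Y=0) = 0.266 + 0.017 = 0.283
  P(Y=1) = 0.013 + 0.397 = 0.410
  P(Y=2) = 0.020 + 0.287 = 0.307
H(Y) = -[0.283·log₂(0.283) + 0.410·log₂(0.410) + 0.307·log₂(0.307)]
  = 0.5154 + 0.5274 + 0.5230 = 1.5658 bits

H(X|Y) = H(X,Y) - H(Y) = 1.8484 - 1.5658 = 0.2826 bits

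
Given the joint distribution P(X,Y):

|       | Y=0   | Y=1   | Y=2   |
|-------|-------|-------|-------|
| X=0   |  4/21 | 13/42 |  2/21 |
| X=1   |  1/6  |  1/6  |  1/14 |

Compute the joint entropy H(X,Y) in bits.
2.4360 bits

H(X,Y) = -Σ_{x,y} P(x,y) log₂ P(x,y). Per-cell terms -P(x,y)·log₂P(x,y):
  X=0: 0.455680, 0.523676, 0.323078
  X=1: 0.430827, 0.430827, 0.271954
Sum of the 6 terms: H(X,Y) = 2.4360 bits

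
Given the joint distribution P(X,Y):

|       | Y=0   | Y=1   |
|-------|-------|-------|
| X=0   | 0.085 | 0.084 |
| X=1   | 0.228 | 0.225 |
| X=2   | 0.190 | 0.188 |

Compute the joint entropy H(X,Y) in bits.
2.4815 bits

H(X,Y) = -Σ_{x,y} P(x,y) log₂ P(x,y). Per-cell terms -P(x,y)·log₂P(x,y):
  X=0: 0.3023, 0.3002
  X=1: 0.4863, 0.4842
  X=2: 0.4552, 0.4533
Sum of the 6 terms: H(X,Y) = 2.4815 bits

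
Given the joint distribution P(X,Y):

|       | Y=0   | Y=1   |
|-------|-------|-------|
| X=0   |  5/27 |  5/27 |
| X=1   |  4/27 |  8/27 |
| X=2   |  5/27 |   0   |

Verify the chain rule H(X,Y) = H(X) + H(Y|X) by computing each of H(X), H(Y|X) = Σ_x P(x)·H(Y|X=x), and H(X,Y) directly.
H(X) = 1.5012 bits, H(Y|X) = 0.7785 bits, H(X,Y) = 2.2797 bits

Marginal of X (row sums):
  P(X=0) = 5/27 + 5/27 = 10/27
  P(X=1) = 4/27 + 8/27 = 4/9
  P(X=2) = 5/27 + 0 = 5/27
H(X) = -[(10/27)·log₂(10/27) + (4/9)·log₂(4/9) + (5/27)·log₂(5/27)]
  = 0.530726 + 0.519967 + 0.450548 = 1.5012 bits

H(Y|X) = Σ_x P(x)·H(Y|X=x):
  X=0: P(X=0) = 10/27, P(Y|X=0) = (1/2, 1/2) → H(Y|X=0) = 1.000000
  X=1: P(X=1) = 4/9, P(Y|X=1) = (1/3, 2/3) → H(Y|X=1) = 0.918296
  X=2: P(X=2) = 5/27, P(Y|X=2) = (1, 0) → H(Y|X=2) = 0.000000
H(Y|X) = (10/27)·1.000000 + (4/9)·0.918296 + (5/27)·0.000000 = 0.7785 bits

H(X,Y) = -Σ_{x,y} P(x,y) log₂ P(x,y). Per-cell terms -P(x,y)·log₂P(x,y):
  X=0: 0.450548, 0.450548
  X=1: 0.408131, 0.519967
  X=2: 0.450548, 0.000000
  (cells with P = 0 contribute 0)
Sum of the 6 terms: H(X,Y) = 2.2797 bits

Chain rule check:
  H(X) + H(Y|X) = 1.5012 + 0.7785 = 2.2797 bits
  H(X,Y) = 2.2797 bits
✓ Chain rule verified.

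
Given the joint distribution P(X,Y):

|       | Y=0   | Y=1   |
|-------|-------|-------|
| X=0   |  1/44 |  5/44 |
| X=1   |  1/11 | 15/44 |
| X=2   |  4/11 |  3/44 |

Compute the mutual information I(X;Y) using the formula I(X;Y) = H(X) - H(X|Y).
0.3175 bits

I(X;Y) = H(X) - H(X|Y)

Marginal of X (row sums):
  P(X=0) = 1/44 + 5/44 = 3/22
  P(X=1) = 1/11 + 15/44 = 19/44
  P(X=2) = 4/11 + 3/44 = 19/44
H(X) = -[(3/22)·log₂(3/22) + (19/44)·log₂(19/44) + (19/44)·log₂(19/44)]
  = 0.391973 + 0.523149 + 0.523149 = 1.43827 bits

Marginal of Y (column sums):
  P(Y=0) = 1/44 + 1/11 + 4/11 = 21/44
  P(Y=1) = 5/44 + 15/44 + 3/44 = 23/44
H(X|Y) = Σ_y P(y)·H(X|Y=y):
  Y=0: P(Y=0) = 21/44, P(X|Y=0) = (1/21, 4/21, 16/21) → H(X|Y=0) = 0.963746
  Y=1: P(Y=1) = 23/44, P(X|Y=1) = (5/23, 15/23, 3/23) → H(X|Y=1) = 1.264089
H(X|Y) = (21/44)·0.963746 + (23/44)·1.264089 = 1.12074 bits

I(X;Y) = H(X) - H(X|Y) = 1.43827 - 1.12074 = 0.3175 bits

Cross-check via I(X;Y) = H(X) + H(Y) - H(X,Y): computing H(Y) from the column sums and H(X,Y) from the 6 cells in the same way gives H(Y) = 0.99851 bits and H(X,Y) = 2.11925 bits, so
I(X;Y) = 1.43827 + 0.99851 - 2.11925 = 0.3175 bits ✓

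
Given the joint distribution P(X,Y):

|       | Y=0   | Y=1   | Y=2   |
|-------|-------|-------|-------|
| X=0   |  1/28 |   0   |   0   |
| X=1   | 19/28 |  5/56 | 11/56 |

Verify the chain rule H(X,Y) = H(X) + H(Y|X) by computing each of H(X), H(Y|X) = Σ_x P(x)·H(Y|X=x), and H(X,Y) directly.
H(X) = 0.2223 bits, H(Y|X) = 1.1014 bits, H(X,Y) = 1.3237 bits

Marginal of X (row sums):
  P(X=0) = 1/28 + 0 + 0 = 1/28
  P(X=1) = 19/28 + 5/56 + 11/56 = 27/28
H(X) = -[(1/28)·log₂(1/28) + (27/28)·log₂(27/28)]
  = 0.1717 + 0.0506 = 0.2223 bits

H(Y|X) = Σ_x P(x)·H(Y|X=x):
  X=0: P(X=0) = 1/28, P(Y|X=0) = (1, 0, 0) → H(Y|X=0) = 0.0000
  X=1: P(X=1) = 27/28, P(Y|X=1) = (19/27, 5/54, 11/54) → H(Y|X=1) = 1.1422
H(Y|X) = (1/28)·0.0000 + (27/28)·1.1422 = 1.1014 bits

H(X,Y) = -Σ_{x,y} P(x,y) log₂ P(x,y). Per-cell terms -P(x,y)·log₂P(x,y):
  X=0: 0.1717, 0.0000, 0.0000
  X=1: 0.3796, 0.3112, 0.4612
  (cells with P = 0 contribute 0)
Sum of the 6 terms: H(X,Y) = 1.3237 bits

Chain rule check:
  H(X) + H(Y|X) = 0.2223 + 1.1014 = 1.3237 bits
  H(X,Y) = 1.3237 bits
✓ Chain rule verified.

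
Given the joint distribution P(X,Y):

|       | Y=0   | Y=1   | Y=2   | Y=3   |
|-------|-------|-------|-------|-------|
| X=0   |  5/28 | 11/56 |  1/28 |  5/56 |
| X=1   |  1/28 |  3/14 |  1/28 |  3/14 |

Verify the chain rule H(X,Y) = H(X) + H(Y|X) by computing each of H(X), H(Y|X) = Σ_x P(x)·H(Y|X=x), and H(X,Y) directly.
H(X) = 1.0000 bits, H(Y|X) = 1.6838 bits, H(X,Y) = 2.6838 bits

Marginal of X (row sums):
  P(X=0) = 5/28 + 11/56 + 1/28 + 5/56 = 1/2
  P(X=1) = 1/28 + 3/14 + 1/28 + 3/14 = 1/2
H(X) = -[(1/2)·log₂(1/2) + (1/2)·log₂(1/2)]
  = 0.500000 + 0.500000 = 1.0000 bits

H(Y|X) = Σ_x P(x)·H(Y|X=x):
  X=0: P(X=0) = 1/2, P(Y|X=0) = (5/14, 11/28, 1/14, 5/28) → H(Y|X=0) = 1.775831
  X=1: P(X=1) = 1/2, P(Y|X=1) = (1/14, 3/7, 1/14, 3/7) → H(Y|X=1) = 1.591673
H(Y|X) = (1/2)·1.775831 + (1/2)·1.591673 = 1.6838 bits

H(X,Y) = -Σ_{x,y} P(x,y) log₂ P(x,y). Per-cell terms -P(x,y)·log₂P(x,y):
  X=0: 0.443826, 0.461199, 0.171691, 0.311199
  X=1: 0.171691, 0.476227, 0.171691, 0.476227
Sum of the 8 terms: H(X,Y) = 2.6838 bits

Chain rule check:
  H(X) + H(Y|X) = 1.0000 + 1.6838 = 2.6838 bits
  H(X,Y) = 2.6838 bits
✓ Chain rule verified.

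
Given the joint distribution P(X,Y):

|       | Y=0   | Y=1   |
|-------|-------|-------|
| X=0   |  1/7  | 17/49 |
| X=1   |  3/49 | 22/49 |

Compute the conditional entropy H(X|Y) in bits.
0.9663 bits

H(X|Y) = H(X,Y) - H(Y)

H(X,Y) = -Σ_{x,y} P(x,y) log₂ P(x,y). Per-cell terms -P(x,y)·log₂P(x,y):
  X=0: 0.40105, 0.52986
  X=1: 0.24672, 0.51870
Sum of the 4 terms: H(X,Y) = 1.6963 bits

Marginal of Y (column sums):
  P(Y=0) = 1/7 + 3/49 = 10/49
  P(Y=1) = 17/49 + 22/49 = 39/49
H(Y) = -[(10/49)·log₂(10/49) + (39/49)·log₂(39/49)]
  = 0.46791 + 0.26210 = 0.7300 bits

H(X|Y) = H(X,Y) - H(Y) = 1.6963 - 0.7300 = 0.9663 bits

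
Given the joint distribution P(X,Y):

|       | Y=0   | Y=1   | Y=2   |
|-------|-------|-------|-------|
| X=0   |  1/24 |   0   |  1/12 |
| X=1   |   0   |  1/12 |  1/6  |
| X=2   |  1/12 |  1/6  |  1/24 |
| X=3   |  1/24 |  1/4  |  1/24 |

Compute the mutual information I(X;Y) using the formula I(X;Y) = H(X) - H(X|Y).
0.3589 bits

I(X;Y) = H(X) - H(X|Y)

Marginal of X (row sums):
  P(X=0) = 1/24 + 0 + 1/12 = 1/8
  P(X=1) = 0 + 1/12 + 1/6 = 1/4
  P(X=2) = 1/12 + 1/6 + 1/24 = 7/24
  P(X=3) = 1/24 + 1/4 + 1/24 = 1/3
H(X) = -[(1/8)·log₂(1/8) + (1/4)·log₂(1/4) + (7/24)·log₂(7/24) + (1/3)·log₂(1/3)]
  = 0.37500 + 0.50000 + 0.51847 + 0.52832 = 1.92179 bits

Marginal of Y (column sums):
  P(Y=0) = 1/24 + 0 + 1/12 + 1/24 = 1/6
  P(Y=1) = 0 + 1/12 + 1/6 + 1/4 = 1/2
  P(Y=2) = 1/12 + 1/6 + 1/24 + 1/24 = 1/3
H(X|Y) = Σ_y P(y)·H(X|Y=y):
  Y=0: P(Y=0) = 1/6, P(X|Y=0) = (1/4, 0, 1/2, 1/4) → H(X|Y=0) = 1.50000
  Y=1: P(Y=1) = 1/2, P(X|Y=1) = (0, 1/6, 1/3, 1/2) → H(X|Y=1) = 1.45915
  Y=2: P(Y=2) = 1/3, P(X|Y=2) = (1/4, 1/2, 1/8, 1/8) → H(X|Y=2) = 1.75000
H(X|Y) = (1/6)·1.50000 + (1/2)·1.45915 + (1/3)·1.75000 = 1.56291 bits

I(X;Y) = H(X) - H(X|Y) = 1.92179 - 1.56291 = 0.3589 bits

Cross-check via I(X;Y) = H(X) + H(Y) - H(X,Y): computing H(Y) from the column sums and H(X,Y) from the 12 cells in the same way gives H(Y) = 1.45915 bits and H(X,Y) = 3.02206 bits, so
I(X;Y) = 1.92179 + 1.45915 - 3.02206 = 0.3589 bits ✓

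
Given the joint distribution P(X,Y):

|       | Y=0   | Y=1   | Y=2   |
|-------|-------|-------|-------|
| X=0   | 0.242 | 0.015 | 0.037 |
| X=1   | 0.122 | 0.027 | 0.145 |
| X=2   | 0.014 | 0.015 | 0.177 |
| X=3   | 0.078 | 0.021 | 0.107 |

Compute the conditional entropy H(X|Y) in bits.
1.7285 bits

H(X|Y) = H(X,Y) - H(Y)

H(X,Y) = -Σ_{x,y} P(x,y) log₂ P(x,y). Per-cell terms -P(x,y)·log₂P(x,y):
  X=0: 0.49535, 0.09088, 0.17598
  X=1: 0.37028, 0.14069, 0.40395
  X=2: 0.08622, 0.09088, 0.44218
  X=3: 0.28707, 0.11704, 0.34500
Sum of the 12 terms: H(X,Y) = 3.0455 bits

Marginal of Y (column sums):
  P(Y=0) = 0.242 + 0.122 + 0.014 + 0.078 = 0.456
  P(Y=1) = 0.015 + 0.027 + 0.015 + 0.021 = 0.078
  P(Y=2) = 0.037 + 0.145 + 0.177 + 0.107 = 0.466
H(Y) = -[0.456·log₂(0.456) + 0.078·log₂(0.078) + 0.466·log₂(0.466)]
  = 0.51660 + 0.28707 + 0.51334 = 1.3170 bits

H(X|Y) = H(X,Y) - H(Y) = 3.0455 - 1.3170 = 1.7285 bits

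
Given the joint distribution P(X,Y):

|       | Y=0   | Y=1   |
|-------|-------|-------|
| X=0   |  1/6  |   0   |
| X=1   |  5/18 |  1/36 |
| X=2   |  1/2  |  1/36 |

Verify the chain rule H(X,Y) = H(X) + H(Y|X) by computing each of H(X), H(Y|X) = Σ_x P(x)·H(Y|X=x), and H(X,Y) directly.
H(X) = 1.4401 bits, H(Y|X) = 0.2913 bits, H(X,Y) = 1.7314 bits

Marginal of X (row sums):
  P(X=0) = 1/6 + 0 = 1/6
  P(X=1) = 5/18 + 1/36 = 11/36
  P(X=2) = 1/2 + 1/36 = 19/36
H(X) = -[(1/6)·log₂(1/6) + (11/36)·log₂(11/36) + (19/36)·log₂(19/36)]
  = 0.43083 + 0.52265 + 0.48661 = 1.4401 bits

H(Y|X) = Σ_x P(x)·H(Y|X=x):
  X=0: P(X=0) = 1/6, P(Y|X=0) = (1, 0) → H(Y|X=0) = 0.00000
  X=1: P(X=1) = 11/36, P(Y|X=1) = (10/11, 1/11) → H(Y|X=1) = 0.43950
  X=2: P(X=2) = 19/36, P(Y|X=2) = (18/19, 1/19) → H(Y|X=2) = 0.29747
H(Y|X) = (1/6)·0.00000 + (11/36)·0.43950 + (19/36)·0.29747 = 0.2913 bits

H(X,Y) = -Σ_{x,y} P(x,y) log₂ P(x,y). Per-cell terms -P(x,y)·log₂P(x,y):
  X=0: 0.43083, 0.00000
  X=1: 0.51333, 0.14361
  X=2: 0.50000, 0.14361
  (cells with P = 0 contribute 0)
Sum of the 6 terms: H(X,Y) = 1.7314 bits

Chain rule check:
  H(X) + H(Y|X) = 1.4401 + 0.2913 = 1.7314 bits
  H(X,Y) = 1.7314 bits
✓ Chain rule verified.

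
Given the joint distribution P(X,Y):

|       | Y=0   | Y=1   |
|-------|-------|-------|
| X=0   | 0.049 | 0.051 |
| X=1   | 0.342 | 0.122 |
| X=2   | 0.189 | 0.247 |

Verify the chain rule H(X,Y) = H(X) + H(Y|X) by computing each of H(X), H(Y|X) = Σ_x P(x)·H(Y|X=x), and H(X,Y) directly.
H(X) = 1.3684 bits, H(Y|X) = 0.9160 bits, H(X,Y) = 2.2844 bits

Marginal of X (row sums):
  P(X=0) = 0.049 + 0.051 = 0.100
  P(X=1) = 0.342 + 0.122 = 0.464
  P(X=2) = 0.189 + 0.247 = 0.436
H(X) = -[0.100·log₂(0.100) + 0.464·log₂(0.464) + 0.436·log₂(0.436)]
  = 0.33219 + 0.51402 + 0.52215 = 1.3684 bits

H(Y|X) = Σ_x P(x)·H(Y|X=x):
  X=0: P(X=0) = 0.100, P(Y|X=0) = (49/100, 51/100) → H(Y|X=0) = 0.99971
  X=1: P(X=1) = 0.464, P(Y|X=1) = (171/232, 61/232) → H(Y|X=1) = 0.83114
  X=2: P(X=2) = 0.436, P(Y|X=2) = (189/436, 247/436) → H(Y|X=2) = 0.98720
H(Y|X) = 0.100·0.99971 + 0.464·0.83114 + 0.436·0.98720 = 0.9160 bits

H(X,Y) = -Σ_{x,y} P(x,y) log₂ P(x,y). Per-cell terms -P(x,y)·log₂P(x,y):
  X=0: 0.21320, 0.21896
  X=1: 0.52939, 0.37028
  X=2: 0.45427, 0.49830
Sum of the 6 terms: H(X,Y) = 2.2844 bits

Chain rule check:
  H(X) + H(Y|X) = 1.3684 + 0.9160 = 2.2844 bits
  H(X,Y) = 2.2844 bits
✓ Chain rule verified.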